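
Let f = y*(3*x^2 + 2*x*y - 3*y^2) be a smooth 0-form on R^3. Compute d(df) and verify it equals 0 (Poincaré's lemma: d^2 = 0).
d(df) = 0

Step 1: df = sum_i (∂f/∂x_i) dx_i = (2*y*(3*x + y)) dx + (3*x^2 + 4*x*y - 9*y^2) dy + (0) dz.
Step 2: Apply d again. Using the 1-form formula, the coefficient of dx ∧ dy in d(df) is ∂^2 f/∂x ∂y - ∂^2 f/∂y ∂x = (6*x + 4*y) - (6*x + 4*y) = 0 (equality of mixed partials for smooth f).
Similarly for dx ∧ dz and dy ∧ dz — all coefficients vanish. So d(df) = 0.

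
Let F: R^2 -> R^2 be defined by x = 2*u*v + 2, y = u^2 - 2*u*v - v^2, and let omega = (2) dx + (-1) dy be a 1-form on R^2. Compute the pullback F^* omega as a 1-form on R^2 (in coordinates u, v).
F^* omega = (-2*u + 6*v) du + (6*u + 2*v) dv

Using F^*(f dg) = (f ∘ F) d(g ∘ F), substitute each coordinate x_i by F_i(u, v) in f_i, and replace dx_i by d F_i = (∂F_i/∂u) du + (∂F_i/∂v) dv.
  For the x component: f_1(F) = 2; d F_1 = (2*v) du + (2*u) dv
  For the y component: f_2(F) = -1; d F_2 = (2*u - 2*v) du + (-2*u - 2*v) dv
Combining and collecting du, dv coefficients:
  coeff of du: -2*u + 6*v
  coeff of dv: 6*u + 2*v
F^* omega = (-2*u + 6*v) du + (6*u + 2*v) dv.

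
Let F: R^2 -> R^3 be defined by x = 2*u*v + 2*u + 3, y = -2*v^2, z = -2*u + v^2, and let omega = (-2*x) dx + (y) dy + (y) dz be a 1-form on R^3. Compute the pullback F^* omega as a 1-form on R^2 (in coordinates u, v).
F^* omega = (-8*u*v^2 - 16*u*v - 8*u + 4*v^2 - 12*v - 12) du + (-8*u^2*v - 8*u^2 - 12*u + 4*v^3) dv

Using F^*(f dg) = (f ∘ F) d(g ∘ F), substitute each coordinate x_i by F_i(u, v) in f_i, and replace dx_i by d F_i = (∂F_i/∂u) du + (∂F_i/∂v) dv.
  For the x component: f_1(F) = -4*u*v - 4*u - 6; d F_1 = (2*v + 2) du + (2*u) dv
  For the y component: f_2(F) = -2*v^2; d F_2 = (0) du + (-4*v) dv
  For the z component: f_3(F) = -2*v^2; d F_3 = (-2) du + (2*v) dv
Combining and collecting du, dv coefficients:
  coeff of du: -8*u*v^2 - 16*u*v - 8*u + 4*v^2 - 12*v - 12
  coeff of dv: -8*u^2*v - 8*u^2 - 12*u + 4*v^3
F^* omega = (-8*u*v^2 - 16*u*v - 8*u + 4*v^2 - 12*v - 12) du + (-8*u^2*v - 8*u^2 - 12*u + 4*v^3) dv.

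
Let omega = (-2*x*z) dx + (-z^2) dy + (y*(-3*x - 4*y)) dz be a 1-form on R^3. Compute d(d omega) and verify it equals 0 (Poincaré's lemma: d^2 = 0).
d(d omega) = 0

Step 1: d omega = sum_{i<j} (∂f_j/∂x_i - ∂f_i/∂x_j) dx_i ∧ dx_j:
  coeff of dx ∧ dy: 0
  coeff of dx ∧ dz: 2*x - 3*y
  coeff of dy ∧ dz: -3*x - 8*y + 2*z
Step 2: Apply d again to each 2-form coefficient. The only possible 3-form in R^3 is dx ∧ dy ∧ dz, with coefficient
  ∂(coeff of dy∧dz)/∂x - ∂(coeff of dx∧dz)/∂y + ∂(coeff of dx∧dy)/∂z
  = ∂/∂x (-3*x - 8*y + 2*z) - ∂/∂y (2*x - 3*y) + ∂/∂z (0).
Each of these terms simplifies to sums of mixed partials that cancel in pairs. The result is 0 (by equality of mixed partials for smooth functions — Schwarz / Clairaut).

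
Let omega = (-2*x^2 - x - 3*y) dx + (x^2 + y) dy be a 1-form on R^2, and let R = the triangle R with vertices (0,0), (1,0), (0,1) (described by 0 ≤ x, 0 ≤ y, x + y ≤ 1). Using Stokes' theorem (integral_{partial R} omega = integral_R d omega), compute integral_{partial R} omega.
integral_(partial R) omega = 11/6

Stokes: integral_partial_R omega = integral_R d omega with d omega = (∂Q/∂x - ∂P/∂y) dx ∧ dy.
  ∂Q/∂x = 2*x
  ∂P/∂y = -3
  integrand = ∂Q/∂x - ∂P/∂y = 2*x + 3.
Integrating over R: integral_0^1 integral_0^{1-x} (2*x + 3) dy dx = 11/6.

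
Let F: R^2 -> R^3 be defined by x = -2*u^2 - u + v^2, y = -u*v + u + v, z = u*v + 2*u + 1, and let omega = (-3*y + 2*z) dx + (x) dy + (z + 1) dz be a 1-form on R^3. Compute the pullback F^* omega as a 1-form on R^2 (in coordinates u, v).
F^* omega = (-18*u^2*v - 6*u^2 + u*v^2 + 12*u*v - 6*u - v^3 + v^2 + 5*v + 2) du + (2*u^3 + u^2*v + u^2 + 9*u*v^2 + 2*u*v + u - 5*v^2 + 4*v) dv

Using F^*(f dg) = (f ∘ F) d(g ∘ F), substitute each coordinate x_i by F_i(u, v) in f_i, and replace dx_i by d F_i = (∂F_i/∂u) du + (∂F_i/∂v) dv.
  For the x component: f_1(F) = 5*u*v + u - 3*v + 2; d F_1 = (-4*u - 1) du + (2*v) dv
  For the y component: f_2(F) = -2*u^2 - u + v^2; d F_2 = (1 - v) du + (1 - u) dv
  For the z component: f_3(F) = u*v + 2*u + 2; d F_3 = (v + 2) du + (u) dv
Combining and collecting du, dv coefficients:
  coeff of du: -18*u^2*v - 6*u^2 + u*v^2 + 12*u*v - 6*u - v^3 + v^2 + 5*v + 2
  coeff of dv: 2*u^3 + u^2*v + u^2 + 9*u*v^2 + 2*u*v + u - 5*v^2 + 4*v
F^* omega = (-18*u^2*v - 6*u^2 + u*v^2 + 12*u*v - 6*u - v^3 + v^2 + 5*v + 2) du + (2*u^3 + u^2*v + u^2 + 9*u*v^2 + 2*u*v + u - 5*v^2 + 4*v) dv.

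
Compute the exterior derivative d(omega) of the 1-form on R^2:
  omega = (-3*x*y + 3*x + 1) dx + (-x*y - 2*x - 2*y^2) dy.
d(omega) = (3*x - y - 2) dx ∧ dy

For a 1-form omega = sum_i f_i dx_i, the exterior derivative is
  d(omega) = sum_{i < j} (∂f_j/∂x_i - ∂f_i/∂x_j) dx_i ∧ dx_j.
  coefficient of dx ∧ dy: ∂f_2/∂x - ∂f_1/∂y = ∂(-x*y - 2*x - 2*y^2)/∂x - ∂(-3*x*y + 3*x + 1)/∂y = 3*x - y - 2
Assembling: d(omega) = (3*x - y - 2) dx ∧ dy.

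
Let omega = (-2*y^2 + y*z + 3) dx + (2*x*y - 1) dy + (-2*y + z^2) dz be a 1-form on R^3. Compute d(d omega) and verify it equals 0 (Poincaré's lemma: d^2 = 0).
d(d omega) = 0

Step 1: d omega = sum_{i<j} (∂f_j/∂x_i - ∂f_i/∂x_j) dx_i ∧ dx_j:
  coeff of dx ∧ dy: 6*y - z
  coeff of dx ∧ dz: -y
  coeff of dy ∧ dz: -2
Step 2: Apply d again to each 2-form coefficient. The only possible 3-form in R^3 is dx ∧ dy ∧ dz, with coefficient
  ∂(coeff of dy∧dz)/∂x - ∂(coeff of dx∧dz)/∂y + ∂(coeff of dx∧dy)/∂z
  = ∂/∂x (-2) - ∂/∂y (-y) + ∂/∂z (6*y - z).
Each of these terms simplifies to sums of mixed partials that cancel in pairs. The result is 0 (by equality of mixed partials for smooth functions — Schwarz / Clairaut).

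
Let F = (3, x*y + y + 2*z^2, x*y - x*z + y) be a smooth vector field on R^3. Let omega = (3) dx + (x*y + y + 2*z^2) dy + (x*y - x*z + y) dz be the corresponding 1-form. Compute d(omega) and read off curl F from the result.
d(omega) = (x - 4*z + 1) dy ∧ dz + (-y + z) dz ∧ dx + (y) dx ∧ dy; curl F = (x - 4*z + 1, -y + z, y)

d omega = sum_{i<j} (∂f_j/∂x_i - ∂f_i/∂x_j) dx_i ∧ dx_j. Under the identification (dy ∧ dz, dz ∧ dx, dx ∧ dy) ↔ (e_x, e_y, e_z), the coefficients are exactly the components of curl F. Compute:
  ∂R/∂y - ∂Q/∂z = (x + 1) - (4*z) = x - 4*z + 1
  ∂P/∂z - ∂R/∂x = (0) - (y - z) = -y + z
  ∂Q/∂x - ∂P/∂y = (y) - (0) = y.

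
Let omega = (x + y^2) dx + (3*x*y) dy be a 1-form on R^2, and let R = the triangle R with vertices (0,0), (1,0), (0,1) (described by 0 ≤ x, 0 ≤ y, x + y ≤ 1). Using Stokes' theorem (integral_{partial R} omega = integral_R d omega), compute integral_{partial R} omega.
integral_(partial R) omega = 1/6

Stokes: integral_partial_R omega = integral_R d omega with d omega = (∂Q/∂x - ∂P/∂y) dx ∧ dy.
  ∂Q/∂x = 3*y
  ∂P/∂y = 2*y
  integrand = ∂Q/∂x - ∂P/∂y = y.
Integrating over R: integral_0^1 integral_0^{1-x} (y) dy dx = 1/6.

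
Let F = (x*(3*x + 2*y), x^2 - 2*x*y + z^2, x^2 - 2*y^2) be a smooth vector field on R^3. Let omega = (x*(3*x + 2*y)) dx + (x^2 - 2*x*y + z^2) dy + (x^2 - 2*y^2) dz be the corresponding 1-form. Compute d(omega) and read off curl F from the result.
d(omega) = (-4*y - 2*z) dy ∧ dz + (-2*x) dz ∧ dx + (-2*y) dx ∧ dy; curl F = (-4*y - 2*z, -2*x, -2*y)

d omega = sum_{i<j} (∂f_j/∂x_i - ∂f_i/∂x_j) dx_i ∧ dx_j. Under the identification (dy ∧ dz, dz ∧ dx, dx ∧ dy) ↔ (e_x, e_y, e_z), the coefficients are exactly the components of curl F. Compute:
  ∂R/∂y - ∂Q/∂z = (-4*y) - (2*z) = -4*y - 2*z
  ∂P/∂z - ∂R/∂x = (0) - (2*x) = -2*x
  ∂Q/∂x - ∂P/∂y = (2*x - 2*y) - (2*x) = -2*y.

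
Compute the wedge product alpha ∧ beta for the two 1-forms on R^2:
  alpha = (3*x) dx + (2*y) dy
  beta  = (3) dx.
alpha ∧ beta = (-6*y) dx ∧ dy

Distribute the wedge, using dx_i ∧ dx_j = -dx_j ∧ dx_i and dx_i ∧ dx_i = 0. For each pair (i, j) with i < j, the coefficient of dx_i ∧ dx_j in alpha ∧ beta is (alpha_i * beta_j - alpha_j * beta_i). Collecting: alpha ∧ beta = (-6*y) dx ∧ dy.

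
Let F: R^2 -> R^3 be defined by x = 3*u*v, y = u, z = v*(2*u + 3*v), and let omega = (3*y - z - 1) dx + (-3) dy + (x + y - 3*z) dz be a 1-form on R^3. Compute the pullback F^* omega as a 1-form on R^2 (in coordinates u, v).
F^* omega = (-12*u*v^2 + 11*u*v - 27*v^3 - 3*v - 3) du + (-12*u^2*v + 11*u^2 - 45*u*v^2 + 6*u*v - 3*u - 54*v^3) dv

Using F^*(f dg) = (f ∘ F) d(g ∘ F), substitute each coordinate x_i by F_i(u, v) in f_i, and replace dx_i by d F_i = (∂F_i/∂u) du + (∂F_i/∂v) dv.
  For the x component: f_1(F) = -2*u*v + 3*u - 3*v^2 - 1; d F_1 = (3*v) du + (3*u) dv
  For the y component: f_2(F) = -3; d F_2 = (1) du + (0) dv
  For the z component: f_3(F) = -3*u*v + u - 9*v^2; d F_3 = (2*v) du + (2*u + 6*v) dv
Combining and collecting du, dv coefficients:
  coeff of du: -12*u*v^2 + 11*u*v - 27*v^3 - 3*v - 3
  coeff of dv: -12*u^2*v + 11*u^2 - 45*u*v^2 + 6*u*v - 3*u - 54*v^3
F^* omega = (-12*u*v^2 + 11*u*v - 27*v^3 - 3*v - 3) du + (-12*u^2*v + 11*u^2 - 45*u*v^2 + 6*u*v - 3*u - 54*v^3) dv.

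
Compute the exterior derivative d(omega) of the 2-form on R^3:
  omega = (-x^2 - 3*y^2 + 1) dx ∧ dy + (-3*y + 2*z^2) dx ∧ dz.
d(omega) = (3) dx ∧ dy ∧ dz

For a 2-form omega = sum_{i<j} g_{ij} dx_i ∧ dx_j, the exterior derivative is
  d(omega) = sum_{i<j} d(g_{ij}) ∧ dx_i ∧ dx_j = sum_{i<j, k} (∂g_{ij}/∂x_k) dx_k ∧ dx_i ∧ dx_j.
Expand each term, using dx_k ∧ dx_i ∧ dx_j = sgn(permutation) dx_{(a)} ∧ dx_{(b)} ∧ dx_{(c)} with (a < b < c) sorted:
  d(-3*y + 2*z^2) includes (∂/∂y)(-3*y + 2*z^2) dy = (-3) dy, which multiplied by dx ∧ dz gives (3) dx ∧ dy ∧ dz
Collecting like 3-forms: d(omega) = (3) dx ∧ dy ∧ dz.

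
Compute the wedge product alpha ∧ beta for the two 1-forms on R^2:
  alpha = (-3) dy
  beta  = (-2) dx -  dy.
alpha ∧ beta = (-6) dx ∧ dy

Distribute the wedge, using dx_i ∧ dx_j = -dx_j ∧ dx_i and dx_i ∧ dx_i = 0. For each pair (i, j) with i < j, the coefficient of dx_i ∧ dx_j in alpha ∧ beta is (alpha_i * beta_j - alpha_j * beta_i). Collecting: alpha ∧ beta = (-6) dx ∧ dy.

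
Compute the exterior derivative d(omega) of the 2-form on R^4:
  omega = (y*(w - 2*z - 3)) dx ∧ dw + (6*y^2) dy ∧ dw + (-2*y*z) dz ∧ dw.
d(omega) = (-w + 2*z + 3) dx ∧ dy ∧ dw + (2*y) dx ∧ dz ∧ dw + (-2*z) dy ∧ dz ∧ dw

For a 2-form omega = sum_{i<j} g_{ij} dx_i ∧ dx_j, the exterior derivative is
  d(omega) = sum_{i<j} d(g_{ij}) ∧ dx_i ∧ dx_j = sum_{i<j, k} (∂g_{ij}/∂x_k) dx_k ∧ dx_i ∧ dx_j.
Expand each term, using dx_k ∧ dx_i ∧ dx_j = sgn(permutation) dx_{(a)} ∧ dx_{(b)} ∧ dx_{(c)} with (a < b < c) sorted:
  d(y*(w - 2*z - 3)) includes (∂/∂y)(y*(w - 2*z - 3)) dy = (w - 2*z - 3) dy, which multiplied by dx ∧ dw gives (-w + 2*z + 3) dx ∧ dy ∧ dw
  d(y*(w - 2*z - 3)) includes (∂/∂z)(y*(w - 2*z - 3)) dz = (-2*y) dz, which multiplied by dx ∧ dw gives (2*y) dx ∧ dz ∧ dw
  d(-2*y*z) includes (∂/∂y)(-2*y*z) dy = (-2*z) dy, which multiplied by dz ∧ dw gives (-2*z) dy ∧ dz ∧ dw
Collecting like 3-forms: d(omega) = (-w + 2*z + 3) dx ∧ dy ∧ dw + (2*y) dx ∧ dz ∧ dw + (-2*z) dy ∧ dz ∧ dw.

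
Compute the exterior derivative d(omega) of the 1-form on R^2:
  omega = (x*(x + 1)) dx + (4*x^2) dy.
d(omega) = (8*x) dx ∧ dy

For a 1-form omega = sum_i f_i dx_i, the exterior derivative is
  d(omega) = sum_{i < j} (∂f_j/∂x_i - ∂f_i/∂x_j) dx_i ∧ dx_j.
  coefficient of dx ∧ dy: ∂f_2/∂x - ∂f_1/∂y = ∂(4*x^2)/∂x - ∂(x*(x + 1))/∂y = 8*x
Assembling: d(omega) = (8*x) dx ∧ dy.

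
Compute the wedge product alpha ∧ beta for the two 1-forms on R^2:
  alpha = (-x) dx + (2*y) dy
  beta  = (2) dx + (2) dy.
alpha ∧ beta = (-2*x - 4*y) dx ∧ dy

Distribute the wedge, using dx_i ∧ dx_j = -dx_j ∧ dx_i and dx_i ∧ dx_i = 0. For each pair (i, j) with i < j, the coefficient of dx_i ∧ dx_j in alpha ∧ beta is (alpha_i * beta_j - alpha_j * beta_i). Collecting: alpha ∧ beta = (-2*x - 4*y) dx ∧ dy.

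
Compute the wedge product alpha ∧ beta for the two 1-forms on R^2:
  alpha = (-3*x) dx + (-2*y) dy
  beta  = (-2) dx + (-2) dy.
alpha ∧ beta = (6*x - 4*y) dx ∧ dy

Distribute the wedge, using dx_i ∧ dx_j = -dx_j ∧ dx_i and dx_i ∧ dx_i = 0. For each pair (i, j) with i < j, the coefficient of dx_i ∧ dx_j in alpha ∧ beta is (alpha_i * beta_j - alpha_j * beta_i). Collecting: alpha ∧ beta = (6*x - 4*y) dx ∧ dy.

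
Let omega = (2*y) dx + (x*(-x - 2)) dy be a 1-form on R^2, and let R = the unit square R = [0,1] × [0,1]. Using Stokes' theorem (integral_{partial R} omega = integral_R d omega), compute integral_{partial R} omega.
integral_(partial R) omega = -5

Stokes: integral_partial_R omega = integral_R d omega with d omega = (∂Q/∂x - ∂P/∂y) dx ∧ dy.
  ∂Q/∂x = -2*x - 2
  ∂P/∂y = 2
  integrand = ∂Q/∂x - ∂P/∂y = -2*x - 4.
Integrating over R: integral_0^1 integral_0^1 (-2*x - 4) dx dy = -5.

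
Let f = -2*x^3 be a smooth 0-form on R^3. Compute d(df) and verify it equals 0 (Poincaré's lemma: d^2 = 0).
d(df) = 0

Step 1: df = sum_i (∂f/∂x_i) dx_i = (-6*x^2) dx + (0) dy + (0) dz.
Step 2: Apply d again. Using the 1-form formula, the coefficient of dx ∧ dy in d(df) is ∂^2 f/∂x ∂y - ∂^2 f/∂y ∂x = (0) - (0) = 0 (equality of mixed partials for smooth f).
Similarly for dx ∧ dz and dy ∧ dz — all coefficients vanish. So d(df) = 0.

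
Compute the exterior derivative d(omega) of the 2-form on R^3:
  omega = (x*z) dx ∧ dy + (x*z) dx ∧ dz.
d(omega) = (x) dx ∧ dy ∧ dz

For a 2-form omega = sum_{i<j} g_{ij} dx_i ∧ dx_j, the exterior derivative is
  d(omega) = sum_{i<j} d(g_{ij}) ∧ dx_i ∧ dx_j = sum_{i<j, k} (∂g_{ij}/∂x_k) dx_k ∧ dx_i ∧ dx_j.
Expand each term, using dx_k ∧ dx_i ∧ dx_j = sgn(permutation) dx_{(a)} ∧ dx_{(b)} ∧ dx_{(c)} with (a < b < c) sorted:
  d(x*z) includes (∂/∂z)(x*z) dz = (x) dz, which multiplied by dx ∧ dy gives (x) dx ∧ dy ∧ dz
Collecting like 3-forms: d(omega) = (x) dx ∧ dy ∧ dz.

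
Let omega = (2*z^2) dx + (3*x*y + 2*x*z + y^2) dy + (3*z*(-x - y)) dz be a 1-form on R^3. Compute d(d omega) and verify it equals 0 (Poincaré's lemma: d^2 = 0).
d(d omega) = 0

Step 1: d omega = sum_{i<j} (∂f_j/∂x_i - ∂f_i/∂x_j) dx_i ∧ dx_j:
  coeff of dx ∧ dy: 3*y + 2*z
  coeff of dx ∧ dz: -7*z
  coeff of dy ∧ dz: -2*x - 3*z
Step 2: Apply d again to each 2-form coefficient. The only possible 3-form in R^3 is dx ∧ dy ∧ dz, with coefficient
  ∂(coeff of dy∧dz)/∂x - ∂(coeff of dx∧dz)/∂y + ∂(coeff of dx∧dy)/∂z
  = ∂/∂x (-2*x - 3*z) - ∂/∂y (-7*z) + ∂/∂z (3*y + 2*z).
Each of these terms simplifies to sums of mixed partials that cancel in pairs. The result is 0 (by equality of mixed partials for smooth functions — Schwarz / Clairaut).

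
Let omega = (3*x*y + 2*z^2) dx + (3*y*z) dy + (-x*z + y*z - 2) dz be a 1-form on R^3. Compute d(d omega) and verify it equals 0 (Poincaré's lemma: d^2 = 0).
d(d omega) = 0

Step 1: d omega = sum_{i<j} (∂f_j/∂x_i - ∂f_i/∂x_j) dx_i ∧ dx_j:
  coeff of dx ∧ dy: -3*x
  coeff of dx ∧ dz: -5*z
  coeff of dy ∧ dz: -3*y + z
Step 2: Apply d again to each 2-form coefficient. The only possible 3-form in R^3 is dx ∧ dy ∧ dz, with coefficient
  ∂(coeff of dy∧dz)/∂x - ∂(coeff of dx∧dz)/∂y + ∂(coeff of dx∧dy)/∂z
  = ∂/∂x (-3*y + z) - ∂/∂y (-5*z) + ∂/∂z (-3*x).
Each of these terms simplifies to sums of mixed partials that cancel in pairs. The result is 0 (by equality of mixed partials for smooth functions — Schwarz / Clairaut).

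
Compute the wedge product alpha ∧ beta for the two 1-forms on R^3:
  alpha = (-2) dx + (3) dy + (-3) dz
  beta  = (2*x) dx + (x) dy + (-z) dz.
alpha ∧ beta = (-8*x) dx ∧ dy + (6*x + 2*z) dx ∧ dz + (3*x - 3*z) dy ∧ dz

Distribute the wedge, using dx_i ∧ dx_j = -dx_j ∧ dx_i and dx_i ∧ dx_i = 0. For each pair (i, j) with i < j, the coefficient of dx_i ∧ dx_j in alpha ∧ beta is (alpha_i * beta_j - alpha_j * beta_i). Collecting: alpha ∧ beta = (-8*x) dx ∧ dy + (6*x + 2*z) dx ∧ dz + (3*x - 3*z) dy ∧ dz.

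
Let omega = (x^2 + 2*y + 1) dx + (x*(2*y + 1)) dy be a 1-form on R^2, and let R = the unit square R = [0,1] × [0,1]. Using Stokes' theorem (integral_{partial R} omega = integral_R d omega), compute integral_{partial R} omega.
integral_(partial R) omega = 0

Stokes: integral_partial_R omega = integral_R d omega with d omega = (∂Q/∂x - ∂P/∂y) dx ∧ dy.
  ∂Q/∂x = 2*y + 1
  ∂P/∂y = 2
  integrand = ∂Q/∂x - ∂P/∂y = 2*y - 1.
Integrating over R: integral_0^1 integral_0^1 (2*y - 1) dx dy = 0.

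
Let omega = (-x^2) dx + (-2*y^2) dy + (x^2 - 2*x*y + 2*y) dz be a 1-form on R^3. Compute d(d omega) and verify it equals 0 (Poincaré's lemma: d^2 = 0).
d(d omega) = 0

Step 1: d omega = sum_{i<j} (∂f_j/∂x_i - ∂f_i/∂x_j) dx_i ∧ dx_j:
  coeff of dx ∧ dy: 0
  coeff of dx ∧ dz: 2*x - 2*y
  coeff of dy ∧ dz: 2 - 2*x
Step 2: Apply d again to each 2-form coefficient. The only possible 3-form in R^3 is dx ∧ dy ∧ dz, with coefficient
  ∂(coeff of dy∧dz)/∂x - ∂(coeff of dx∧dz)/∂y + ∂(coeff of dx∧dy)/∂z
  = ∂/∂x (2 - 2*x) - ∂/∂y (2*x - 2*y) + ∂/∂z (0).
Each of these terms simplifies to sums of mixed partials that cancel in pairs. The result is 0 (by equality of mixed partials for smooth functions — Schwarz / Clairaut).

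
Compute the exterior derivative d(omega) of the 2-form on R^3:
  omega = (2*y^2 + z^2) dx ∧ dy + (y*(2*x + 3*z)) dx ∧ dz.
d(omega) = (-2*x - z) dx ∧ dy ∧ dz

For a 2-form omega = sum_{i<j} g_{ij} dx_i ∧ dx_j, the exterior derivative is
  d(omega) = sum_{i<j} d(g_{ij}) ∧ dx_i ∧ dx_j = sum_{i<j, k} (∂g_{ij}/∂x_k) dx_k ∧ dx_i ∧ dx_j.
Expand each term, using dx_k ∧ dx_i ∧ dx_j = sgn(permutation) dx_{(a)} ∧ dx_{(b)} ∧ dx_{(c)} with (a < b < c) sorted:
  d(2*y^2 + z^2) includes (∂/∂z)(2*y^2 + z^2) dz = (2*z) dz, which multiplied by dx ∧ dy gives (2*z) dx ∧ dy ∧ dz
  d(y*(2*x + 3*z)) includes (∂/∂y)(y*(2*x + 3*z)) dy = (2*x + 3*z) dy, which multiplied by dx ∧ dz gives (-2*x - 3*z) dx ∧ dy ∧ dz
Collecting like 3-forms: d(omega) = (-2*x - z) dx ∧ dy ∧ dz.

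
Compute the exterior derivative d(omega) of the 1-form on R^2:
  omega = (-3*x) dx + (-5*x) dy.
d(omega) = (-5) dx ∧ dy

For a 1-form omega = sum_i f_i dx_i, the exterior derivative is
  d(omega) = sum_{i < j} (∂f_j/∂x_i - ∂f_i/∂x_j) dx_i ∧ dx_j.
  coefficient of dx ∧ dy: ∂f_2/∂x - ∂f_1/∂y = ∂(-5*x)/∂x - ∂(-3*x)/∂y = -5
Assembling: d(omega) = (-5) dx ∧ dy.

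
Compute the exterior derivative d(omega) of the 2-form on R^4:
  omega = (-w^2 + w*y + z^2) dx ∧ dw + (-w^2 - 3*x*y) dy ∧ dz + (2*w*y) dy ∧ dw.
d(omega) = (-w) dx ∧ dy ∧ dw + (-2*z) dx ∧ dz ∧ dw + (-3*y) dx ∧ dy ∧ dz + (-2*w) dy ∧ dz ∧ dw

For a 2-form omega = sum_{i<j} g_{ij} dx_i ∧ dx_j, the exterior derivative is
  d(omega) = sum_{i<j} d(g_{ij}) ∧ dx_i ∧ dx_j = sum_{i<j, k} (∂g_{ij}/∂x_k) dx_k ∧ dx_i ∧ dx_j.
Expand each term, using dx_k ∧ dx_i ∧ dx_j = sgn(permutation) dx_{(a)} ∧ dx_{(b)} ∧ dx_{(c)} with (a < b < c) sorted:
  d(-w^2 + w*y + z^2) includes (∂/∂y)(-w^2 + w*y + z^2) dy = (w) dy, which multiplied by dx ∧ dw gives (-w) dx ∧ dy ∧ dw
  d(-w^2 + w*y + z^2) includes (∂/∂z)(-w^2 + w*y + z^2) dz = (2*z) dz, which multiplied by dx ∧ dw gives (-2*z) dx ∧ dz ∧ dw
  d(-w^2 - 3*x*y) includes (∂/∂x)(-w^2 - 3*x*y) dx = (-3*y) dx, which multiplied by dy ∧ dz gives (-3*y) dx ∧ dy ∧ dz
  d(-w^2 - 3*x*y) includes (∂/∂w)(-w^2 - 3*x*y) dw = (-2*w) dw, which multiplied by dy ∧ dz gives (-2*w) dy ∧ dz ∧ dw
Collecting like 3-forms: d(omega) = (-w) dx ∧ dy ∧ dw + (-2*z) dx ∧ dz ∧ dw + (-3*y) dx ∧ dy ∧ dz + (-2*w) dy ∧ dz ∧ dw.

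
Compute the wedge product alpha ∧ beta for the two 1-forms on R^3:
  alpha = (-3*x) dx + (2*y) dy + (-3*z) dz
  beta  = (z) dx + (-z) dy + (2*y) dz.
alpha ∧ beta = (z*(3*x - 2*y)) dx ∧ dy + (-6*x*y + 3*z^2) dx ∧ dz + (4*y^2 - 3*z^2) dy ∧ dz

Distribute the wedge, using dx_i ∧ dx_j = -dx_j ∧ dx_i and dx_i ∧ dx_i = 0. For each pair (i, j) with i < j, the coefficient of dx_i ∧ dx_j in alpha ∧ beta is (alpha_i * beta_j - alpha_j * beta_i). Collecting: alpha ∧ beta = (z*(3*x - 2*y)) dx ∧ dy + (-6*x*y + 3*z^2) dx ∧ dz + (4*y^2 - 3*z^2) dy ∧ dz.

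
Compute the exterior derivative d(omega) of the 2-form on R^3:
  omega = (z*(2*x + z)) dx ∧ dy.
d(omega) = (2*x + 2*z) dx ∧ dy ∧ dz

For a 2-form omega = sum_{i<j} g_{ij} dx_i ∧ dx_j, the exterior derivative is
  d(omega) = sum_{i<j} d(g_{ij}) ∧ dx_i ∧ dx_j = sum_{i<j, k} (∂g_{ij}/∂x_k) dx_k ∧ dx_i ∧ dx_j.
Expand each term, using dx_k ∧ dx_i ∧ dx_j = sgn(permutation) dx_{(a)} ∧ dx_{(b)} ∧ dx_{(c)} with (a < b < c) sorted:
  d(z*(2*x + z)) includes (∂/∂z)(z*(2*x + z)) dz = (2*x + 2*z) dz, which multiplied by dx ∧ dy gives (2*x + 2*z) dx ∧ dy ∧ dz
Collecting like 3-forms: d(omega) = (2*x + 2*z) dx ∧ dy ∧ dz.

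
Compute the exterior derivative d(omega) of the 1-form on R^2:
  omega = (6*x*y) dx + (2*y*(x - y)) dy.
d(omega) = (-6*x + 2*y) dx ∧ dy

For a 1-form omega = sum_i f_i dx_i, the exterior derivative is
  d(omega) = sum_{i < j} (∂f_j/∂x_i - ∂f_i/∂x_j) dx_i ∧ dx_j.
  coefficient of dx ∧ dy: ∂f_2/∂x - ∂f_1/∂y = ∂(2*y*(x - y))/∂x - ∂(6*x*y)/∂y = -6*x + 2*y
Assembling: d(omega) = (-6*x + 2*y) dx ∧ dy.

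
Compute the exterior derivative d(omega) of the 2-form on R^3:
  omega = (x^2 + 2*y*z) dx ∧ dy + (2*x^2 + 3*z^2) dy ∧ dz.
d(omega) = (4*x + 2*y) dx ∧ dy ∧ dz

For a 2-form omega = sum_{i<j} g_{ij} dx_i ∧ dx_j, the exterior derivative is
  d(omega) = sum_{i<j} d(g_{ij}) ∧ dx_i ∧ dx_j = sum_{i<j, k} (∂g_{ij}/∂x_k) dx_k ∧ dx_i ∧ dx_j.
Expand each term, using dx_k ∧ dx_i ∧ dx_j = sgn(permutation) dx_{(a)} ∧ dx_{(b)} ∧ dx_{(c)} with (a < b < c) sorted:
  d(x^2 + 2*y*z) includes (∂/∂z)(x^2 + 2*y*z) dz = (2*y) dz, which multiplied by dx ∧ dy gives (2*y) dx ∧ dy ∧ dz
  d(2*x^2 + 3*z^2) includes (∂/∂x)(2*x^2 + 3*z^2) dx = (4*x) dx, which multiplied by dy ∧ dz gives (4*x) dx ∧ dy ∧ dz
Collecting like 3-forms: d(omega) = (4*x + 2*y) dx ∧ dy ∧ dz.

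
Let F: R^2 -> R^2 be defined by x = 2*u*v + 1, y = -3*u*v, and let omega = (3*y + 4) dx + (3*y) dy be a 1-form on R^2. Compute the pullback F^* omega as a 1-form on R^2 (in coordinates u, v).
F^* omega = (v*(9*u*v + 8)) du + (u*(9*u*v + 8)) dv

Using F^*(f dg) = (f ∘ F) d(g ∘ F), substitute each coordinate x_i by F_i(u, v) in f_i, and replace dx_i by d F_i = (∂F_i/∂u) du + (∂F_i/∂v) dv.
  For the x component: f_1(F) = -9*u*v + 4; d F_1 = (2*v) du + (2*u) dv
  For the y component: f_2(F) = -9*u*v; d F_2 = (-3*v) du + (-3*u) dv
Combining and collecting du, dv coefficients:
  coeff of du: v*(9*u*v + 8)
  coeff of dv: u*(9*u*v + 8)
F^* omega = (v*(9*u*v + 8)) du + (u*(9*u*v + 8)) dv.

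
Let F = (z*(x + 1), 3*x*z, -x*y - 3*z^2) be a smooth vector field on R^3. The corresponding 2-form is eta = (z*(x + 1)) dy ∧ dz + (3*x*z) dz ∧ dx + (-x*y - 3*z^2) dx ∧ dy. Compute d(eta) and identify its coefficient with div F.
d(eta) = (-5*z) dx ∧ dy ∧ dz; div F = -5*z

For a 2-form in R^3 of the form above, applying d gives a 3-form with coefficient ∂P/∂x + ∂Q/∂y + ∂R/∂z:
  ∂P/∂x = z
  ∂Q/∂y = 0
  ∂R/∂z = -6*z
Sum = -5*z, which is exactly div F.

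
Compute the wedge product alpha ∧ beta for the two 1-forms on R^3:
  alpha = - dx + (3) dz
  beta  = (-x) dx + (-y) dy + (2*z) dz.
alpha ∧ beta = (y) dx ∧ dy + (3*x - 2*z) dx ∧ dz + (3*y) dy ∧ dz

Distribute the wedge, using dx_i ∧ dx_j = -dx_j ∧ dx_i and dx_i ∧ dx_i = 0. For each pair (i, j) with i < j, the coefficient of dx_i ∧ dx_j in alpha ∧ beta is (alpha_i * beta_j - alpha_j * beta_i). Collecting: alpha ∧ beta = (y) dx ∧ dy + (3*x - 2*z) dx ∧ dz + (3*y) dy ∧ dz.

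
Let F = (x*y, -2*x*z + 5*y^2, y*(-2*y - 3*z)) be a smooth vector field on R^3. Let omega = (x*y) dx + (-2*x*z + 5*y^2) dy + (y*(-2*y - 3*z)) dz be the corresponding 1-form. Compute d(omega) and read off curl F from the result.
d(omega) = (2*x - 4*y - 3*z) dy ∧ dz + (0) dz ∧ dx + (-x - 2*z) dx ∧ dy; curl F = (2*x - 4*y - 3*z, 0, -x - 2*z)

d omega = sum_{i<j} (∂f_j/∂x_i - ∂f_i/∂x_j) dx_i ∧ dx_j. Under the identification (dy ∧ dz, dz ∧ dx, dx ∧ dy) ↔ (e_x, e_y, e_z), the coefficients are exactly the components of curl F. Compute:
  ∂R/∂y - ∂Q/∂z = (-4*y - 3*z) - (-2*x) = 2*x - 4*y - 3*z
  ∂P/∂z - ∂R/∂x = (0) - (0) = 0
  ∂Q/∂x - ∂P/∂y = (-2*z) - (x) = -x - 2*z.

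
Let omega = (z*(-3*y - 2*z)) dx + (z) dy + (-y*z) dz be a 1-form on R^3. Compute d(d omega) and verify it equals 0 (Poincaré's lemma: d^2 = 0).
d(d omega) = 0

Step 1: d omega = sum_{i<j} (∂f_j/∂x_i - ∂f_i/∂x_j) dx_i ∧ dx_j:
  coeff of dx ∧ dy: 3*z
  coeff of dx ∧ dz: 3*y + 4*z
  coeff of dy ∧ dz: -z - 1
Step 2: Apply d again to each 2-form coefficient. The only possible 3-form in R^3 is dx ∧ dy ∧ dz, with coefficient
  ∂(coeff of dy∧dz)/∂x - ∂(coeff of dx∧dz)/∂y + ∂(coeff of dx∧dy)/∂z
  = ∂/∂x (-z - 1) - ∂/∂y (3*y + 4*z) + ∂/∂z (3*z).
Each of these terms simplifies to sums of mixed partials that cancel in pairs. The result is 0 (by equality of mixed partials for smooth functions — Schwarz / Clairaut).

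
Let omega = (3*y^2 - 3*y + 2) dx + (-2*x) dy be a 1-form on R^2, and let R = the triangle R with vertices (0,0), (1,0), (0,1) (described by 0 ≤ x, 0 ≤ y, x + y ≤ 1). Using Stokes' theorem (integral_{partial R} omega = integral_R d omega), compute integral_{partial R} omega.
integral_(partial R) omega = -1/2

Stokes: integral_partial_R omega = integral_R d omega with d omega = (∂Q/∂x - ∂P/∂y) dx ∧ dy.
  ∂Q/∂x = -2
  ∂P/∂y = 6*y - 3
  integrand = ∂Q/∂x - ∂P/∂y = 1 - 6*y.
Integrating over R: integral_0^1 integral_0^{1-x} (1 - 6*y) dy dx = -1/2.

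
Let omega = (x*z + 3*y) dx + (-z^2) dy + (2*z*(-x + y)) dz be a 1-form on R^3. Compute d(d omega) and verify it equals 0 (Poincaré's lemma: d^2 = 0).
d(d omega) = 0

Step 1: d omega = sum_{i<j} (∂f_j/∂x_i - ∂f_i/∂x_j) dx_i ∧ dx_j:
  coeff of dx ∧ dy: -3
  coeff of dx ∧ dz: -x - 2*z
  coeff of dy ∧ dz: 4*z
Step 2: Apply d again to each 2-form coefficient. The only possible 3-form in R^3 is dx ∧ dy ∧ dz, with coefficient
  ∂(coeff of dy∧dz)/∂x - ∂(coeff of dx∧dz)/∂y + ∂(coeff of dx∧dy)/∂z
  = ∂/∂x (4*z) - ∂/∂y (-x - 2*z) + ∂/∂z (-3).
Each of these terms simplifies to sums of mixed partials that cancel in pairs. The result is 0 (by equality of mixed partials for smooth functions — Schwarz / Clairaut).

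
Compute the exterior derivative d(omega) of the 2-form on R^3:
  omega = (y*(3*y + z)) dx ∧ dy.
d(omega) = (y) dx ∧ dy ∧ dz

For a 2-form omega = sum_{i<j} g_{ij} dx_i ∧ dx_j, the exterior derivative is
  d(omega) = sum_{i<j} d(g_{ij}) ∧ dx_i ∧ dx_j = sum_{i<j, k} (∂g_{ij}/∂x_k) dx_k ∧ dx_i ∧ dx_j.
Expand each term, using dx_k ∧ dx_i ∧ dx_j = sgn(permutation) dx_{(a)} ∧ dx_{(b)} ∧ dx_{(c)} with (a < b < c) sorted:
  d(y*(3*y + z)) includes (∂/∂z)(y*(3*y + z)) dz = (y) dz, which multiplied by dx ∧ dy gives (y) dx ∧ dy ∧ dz
Collecting like 3-forms: d(omega) = (y) dx ∧ dy ∧ dz.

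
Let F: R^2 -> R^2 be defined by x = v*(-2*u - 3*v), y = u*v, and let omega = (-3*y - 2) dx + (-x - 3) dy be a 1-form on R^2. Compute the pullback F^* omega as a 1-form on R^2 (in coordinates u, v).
F^* omega = (v*(8*u*v + 3*v^2 + 1)) du + (8*u^2*v + 21*u*v^2 + u + 12*v) dv

Using F^*(f dg) = (f ∘ F) d(g ∘ F), substitute each coordinate x_i by F_i(u, v) in f_i, and replace dx_i by d F_i = (∂F_i/∂u) du + (∂F_i/∂v) dv.
  For the x component: f_1(F) = -3*u*v - 2; d F_1 = (-2*v) du + (-2*u - 6*v) dv
  For the y component: f_2(F) = 2*u*v + 3*v^2 - 3; d F_2 = (v) du + (u) dv
Combining and collecting du, dv coefficients:
  coeff of du: v*(8*u*v + 3*v^2 + 1)
  coeff of dv: 8*u^2*v + 21*u*v^2 + u + 12*v
F^* omega = (v*(8*u*v + 3*v^2 + 1)) du + (8*u^2*v + 21*u*v^2 + u + 12*v) dv.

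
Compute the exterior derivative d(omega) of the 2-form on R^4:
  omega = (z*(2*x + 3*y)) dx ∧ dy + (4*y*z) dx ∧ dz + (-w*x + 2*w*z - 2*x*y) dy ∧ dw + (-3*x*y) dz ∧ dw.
d(omega) = (2*x + 3*y - 4*z) dx ∧ dy ∧ dz + (-w - 2*y) dx ∧ dy ∧ dw + (-2*w - 3*x) dy ∧ dz ∧ dw + (-3*y) dx ∧ dz ∧ dw

For a 2-form omega = sum_{i<j} g_{ij} dx_i ∧ dx_j, the exterior derivative is
  d(omega) = sum_{i<j} d(g_{ij}) ∧ dx_i ∧ dx_j = sum_{i<j, k} (∂g_{ij}/∂x_k) dx_k ∧ dx_i ∧ dx_j.
Expand each term, using dx_k ∧ dx_i ∧ dx_j = sgn(permutation) dx_{(a)} ∧ dx_{(b)} ∧ dx_{(c)} with (a < b < c) sorted:
  d(z*(2*x + 3*y)) includes (∂/∂z)(z*(2*x + 3*y)) dz = (2*x + 3*y) dz, which multiplied by dx ∧ dy gives (2*x + 3*y) dx ∧ dy ∧ dz
  d(4*y*z) includes (∂/∂y)(4*y*z) dy = (4*z) dy, which multiplied by dx ∧ dz gives (-4*z) dx ∧ dy ∧ dz
  d(-w*x + 2*w*z - 2*x*y) includes (∂/∂x)(-w*x + 2*w*z - 2*x*y) dx = (-w - 2*y) dx, which multiplied by dy ∧ dw gives (-w - 2*y) dx ∧ dy ∧ dw
  d(-w*x + 2*w*z - 2*x*y) includes (∂/∂z)(-w*x + 2*w*z - 2*x*y) dz = (2*w) dz, which multiplied by dy ∧ dw gives (-2*w) dy ∧ dz ∧ dw
  d(-3*x*y) includes (∂/∂x)(-3*x*y) dx = (-3*y) dx, which multiplied by dz ∧ dw gives (-3*y) dx ∧ dz ∧ dw
  d(-3*x*y) includes (∂/∂y)(-3*x*y) dy = (-3*x) dy, which multiplied by dz ∧ dw gives (-3*x) dy ∧ dz ∧ dw
Collecting like 3-forms: d(omega) = (2*x + 3*y - 4*z) dx ∧ dy ∧ dz + (-w - 2*y) dx ∧ dy ∧ dw + (-2*w - 3*x) dy ∧ dz ∧ dw + (-3*y) dx ∧ dz ∧ dw.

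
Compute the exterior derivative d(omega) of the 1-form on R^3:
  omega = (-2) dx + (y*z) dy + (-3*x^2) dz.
d(omega) = (-6*x) dx ∧ dz + (-y) dy ∧ dz

For a 1-form omega = sum_i f_i dx_i, the exterior derivative is
  d(omega) = sum_{i < j} (∂f_j/∂x_i - ∂f_i/∂x_j) dx_i ∧ dx_j.
  coefficient of dx ∧ dz: ∂f_3/∂x - ∂f_1/∂z = ∂(-3*x^2)/∂x - ∂(-2)/∂z = -6*x
  coefficient of dy ∧ dz: ∂f_3/∂y - ∂f_2/∂z = ∂(-3*x^2)/∂y - ∂(y*z)/∂z = -y
Assembling: d(omega) = (-6*x) dx ∧ dz + (-y) dy ∧ dz.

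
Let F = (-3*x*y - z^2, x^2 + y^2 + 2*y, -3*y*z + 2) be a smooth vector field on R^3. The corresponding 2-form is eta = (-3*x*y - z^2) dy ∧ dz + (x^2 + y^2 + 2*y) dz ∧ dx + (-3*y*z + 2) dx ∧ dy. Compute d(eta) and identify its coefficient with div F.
d(eta) = (2 - 4*y) dx ∧ dy ∧ dz; div F = 2 - 4*y

For a 2-form in R^3 of the form above, applying d gives a 3-form with coefficient ∂P/∂x + ∂Q/∂y + ∂R/∂z:
  ∂P/∂x = -3*y
  ∂Q/∂y = 2*y + 2
  ∂R/∂z = -3*y
Sum = 2 - 4*y, which is exactly div F.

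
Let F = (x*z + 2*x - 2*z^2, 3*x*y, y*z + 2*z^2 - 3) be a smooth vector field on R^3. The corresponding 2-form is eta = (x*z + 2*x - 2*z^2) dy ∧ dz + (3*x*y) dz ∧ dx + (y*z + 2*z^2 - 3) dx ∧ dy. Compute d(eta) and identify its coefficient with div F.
d(eta) = (3*x + y + 5*z + 2) dx ∧ dy ∧ dz; div F = 3*x + y + 5*z + 2

For a 2-form in R^3 of the form above, applying d gives a 3-form with coefficient ∂P/∂x + ∂Q/∂y + ∂R/∂z:
  ∂P/∂x = z + 2
  ∂Q/∂y = 3*x
  ∂R/∂z = y + 4*z
Sum = 3*x + y + 5*z + 2, which is exactly div F.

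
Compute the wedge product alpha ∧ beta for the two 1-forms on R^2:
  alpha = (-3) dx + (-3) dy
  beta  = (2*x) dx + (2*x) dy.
alpha ∧ beta = 0

Distribute the wedge, using dx_i ∧ dx_j = -dx_j ∧ dx_i and dx_i ∧ dx_i = 0. For each pair (i, j) with i < j, the coefficient of dx_i ∧ dx_j in alpha ∧ beta is (alpha_i * beta_j - alpha_j * beta_i). Collecting: alpha ∧ beta = 0.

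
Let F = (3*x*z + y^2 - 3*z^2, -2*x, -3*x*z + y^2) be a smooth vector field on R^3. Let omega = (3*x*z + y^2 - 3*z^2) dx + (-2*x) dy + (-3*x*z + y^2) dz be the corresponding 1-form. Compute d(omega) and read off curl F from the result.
d(omega) = (2*y) dy ∧ dz + (3*x - 3*z) dz ∧ dx + (-2*y - 2) dx ∧ dy; curl F = (2*y, 3*x - 3*z, -2*y - 2)

d omega = sum_{i<j} (∂f_j/∂x_i - ∂f_i/∂x_j) dx_i ∧ dx_j. Under the identification (dy ∧ dz, dz ∧ dx, dx ∧ dy) ↔ (e_x, e_y, e_z), the coefficients are exactly the components of curl F. Compute:
  ∂R/∂y - ∂Q/∂z = (2*y) - (0) = 2*y
  ∂P/∂z - ∂R/∂x = (3*x - 6*z) - (-3*z) = 3*x - 3*z
  ∂Q/∂x - ∂P/∂y = (-2) - (2*y) = -2*y - 2.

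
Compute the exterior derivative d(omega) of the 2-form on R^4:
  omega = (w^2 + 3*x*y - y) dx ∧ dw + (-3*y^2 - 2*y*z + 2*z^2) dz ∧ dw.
d(omega) = (1 - 3*x) dx ∧ dy ∧ dw + (-6*y - 2*z) dy ∧ dz ∧ dw

For a 2-form omega = sum_{i<j} g_{ij} dx_i ∧ dx_j, the exterior derivative is
  d(omega) = sum_{i<j} d(g_{ij}) ∧ dx_i ∧ dx_j = sum_{i<j, k} (∂g_{ij}/∂x_k) dx_k ∧ dx_i ∧ dx_j.
Expand each term, using dx_k ∧ dx_i ∧ dx_j = sgn(permutation) dx_{(a)} ∧ dx_{(b)} ∧ dx_{(c)} with (a < b < c) sorted:
  d(w^2 + 3*x*y - y) includes (∂/∂y)(w^2 + 3*x*y - y) dy = (3*x - 1) dy, which multiplied by dx ∧ dw gives (1 - 3*x) dx ∧ dy ∧ dw
  d(-3*y^2 - 2*y*z + 2*z^2) includes (∂/∂y)(-3*y^2 - 2*y*z + 2*z^2) dy = (-6*y - 2*z) dy, which multiplied by dz ∧ dw gives (-6*y - 2*z) dy ∧ dz ∧ dw
Collecting like 3-forms: d(omega) = (1 - 3*x) dx ∧ dy ∧ dw + (-6*y - 2*z) dy ∧ dz ∧ dw.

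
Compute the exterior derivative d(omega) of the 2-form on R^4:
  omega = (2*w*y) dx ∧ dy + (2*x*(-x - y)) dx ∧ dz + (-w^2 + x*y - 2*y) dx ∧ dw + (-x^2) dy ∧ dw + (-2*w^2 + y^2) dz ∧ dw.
d(omega) = (-3*x + 2*y + 2) dx ∧ dy ∧ dw + (2*x) dx ∧ dy ∧ dz + (2*y) dy ∧ dz ∧ dw

For a 2-form omega = sum_{i<j} g_{ij} dx_i ∧ dx_j, the exterior derivative is
  d(omega) = sum_{i<j} d(g_{ij}) ∧ dx_i ∧ dx_j = sum_{i<j, k} (∂g_{ij}/∂x_k) dx_k ∧ dx_i ∧ dx_j.
Expand each term, using dx_k ∧ dx_i ∧ dx_j = sgn(permutation) dx_{(a)} ∧ dx_{(b)} ∧ dx_{(c)} with (a < b < c) sorted:
  d(2*w*y) includes (∂/∂w)(2*w*y) dw = (2*y) dw, which multiplied by dx ∧ dy gives (2*y) dx ∧ dy ∧ dw
  d(2*x*(-x - y)) includes (∂/∂y)(2*x*(-x - y)) dy = (-2*x) dy, which multiplied by dx ∧ dz gives (2*x) dx ∧ dy ∧ dz
  d(-w^2 + x*y - 2*y) includes (∂/∂y)(-w^2 + x*y - 2*y) dy = (x - 2) dy, which multiplied by dx ∧ dw gives (2 - x) dx ∧ dy ∧ dw
  d(-x^2) includes (∂/∂x)(-x^2) dx = (-2*x) dx, which multiplied by dy ∧ dw gives (-2*x) dx ∧ dy ∧ dw
  d(-2*w^2 + y^2) includes (∂/∂y)(-2*w^2 + y^2) dy = (2*y) dy, which multiplied by dz ∧ dw gives (2*y) dy ∧ dz ∧ dw
Collecting like 3-forms: d(omega) = (-3*x + 2*y + 2) dx ∧ dy ∧ dw + (2*x) dx ∧ dy ∧ dz + (2*y) dy ∧ dz ∧ dw.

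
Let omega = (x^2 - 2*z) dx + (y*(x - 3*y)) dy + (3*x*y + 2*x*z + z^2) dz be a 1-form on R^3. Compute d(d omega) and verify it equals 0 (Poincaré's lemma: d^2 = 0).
d(d omega) = 0

Step 1: d omega = sum_{i<j} (∂f_j/∂x_i - ∂f_i/∂x_j) dx_i ∧ dx_j:
  coeff of dx ∧ dy: y
  coeff of dx ∧ dz: 3*y + 2*z + 2
  coeff of dy ∧ dz: 3*x
Step 2: Apply d again to each 2-form coefficient. The only possible 3-form in R^3 is dx ∧ dy ∧ dz, with coefficient
  ∂(coeff of dy∧dz)/∂x - ∂(coeff of dx∧dz)/∂y + ∂(coeff of dx∧dy)/∂z
  = ∂/∂x (3*x) - ∂/∂y (3*y + 2*z + 2) + ∂/∂z (y).
Each of these terms simplifies to sums of mixed partials that cancel in pairs. The result is 0 (by equality of mixed partials for smooth functions — Schwarz / Clairaut).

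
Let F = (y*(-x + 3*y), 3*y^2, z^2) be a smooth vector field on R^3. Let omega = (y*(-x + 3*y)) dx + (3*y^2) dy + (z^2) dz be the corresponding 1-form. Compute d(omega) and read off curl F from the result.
d(omega) = (0) dy ∧ dz + (0) dz ∧ dx + (x - 6*y) dx ∧ dy; curl F = (0, 0, x - 6*y)

d omega = sum_{i<j} (∂f_j/∂x_i - ∂f_i/∂x_j) dx_i ∧ dx_j. Under the identification (dy ∧ dz, dz ∧ dx, dx ∧ dy) ↔ (e_x, e_y, e_z), the coefficients are exactly the components of curl F. Compute:
  ∂R/∂y - ∂Q/∂z = (0) - (0) = 0
  ∂P/∂z - ∂R/∂x = (0) - (0) = 0
  ∂Q/∂x - ∂P/∂y = (0) - (-x + 6*y) = x - 6*y.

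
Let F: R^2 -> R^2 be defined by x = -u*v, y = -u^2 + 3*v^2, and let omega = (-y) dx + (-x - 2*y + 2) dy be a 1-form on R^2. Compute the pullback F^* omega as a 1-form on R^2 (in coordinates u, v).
F^* omega = (-4*u^3 - 3*u^2*v + 12*u*v^2 - 4*u + 3*v^3) du + (-u^3 + 12*u^2*v + 9*u*v^2 - 36*v^3 + 12*v) dv

Using F^*(f dg) = (f ∘ F) d(g ∘ F), substitute each coordinate x_i by F_i(u, v) in f_i, and replace dx_i by d F_i = (∂F_i/∂u) du + (∂F_i/∂v) dv.
  For the x component: f_1(F) = u^2 - 3*v^2; d F_1 = (-v) du + (-u) dv
  For the y component: f_2(F) = 2*u^2 + u*v - 6*v^2 + 2; d F_2 = (-2*u) du + (6*v) dv
Combining and collecting du, dv coefficients:
  coeff of du: -4*u^3 - 3*u^2*v + 12*u*v^2 - 4*u + 3*v^3
  coeff of dv: -u^3 + 12*u^2*v + 9*u*v^2 - 36*v^3 + 12*v
F^* omega = (-4*u^3 - 3*u^2*v + 12*u*v^2 - 4*u + 3*v^3) du + (-u^3 + 12*u^2*v + 9*u*v^2 - 36*v^3 + 12*v) dv.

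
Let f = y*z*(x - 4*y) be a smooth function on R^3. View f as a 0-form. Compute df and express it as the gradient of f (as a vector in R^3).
df = (y*z) dx + (z*(x - 8*y)) dy + (y*(x - 4*y)) dz; grad f = (y*z, z*(x - 8*y), y*(x - 4*y))

For a 0-form f, d f = (∂f/∂x) dx + (∂f/∂y) dy + (∂f/∂z) dz. The components of the vector representation are exactly the entries of grad f in Cartesian coordinates:
  ∂f/∂x = y*z
  ∂f/∂y = z*(x - 8*y)
  ∂f/∂z = y*(x - 4*y).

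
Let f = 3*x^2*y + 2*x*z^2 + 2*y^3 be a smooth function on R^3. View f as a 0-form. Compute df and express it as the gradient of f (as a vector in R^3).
df = (6*x*y + 2*z^2) dx + (3*x^2 + 6*y^2) dy + (4*x*z) dz; grad f = (6*x*y + 2*z^2, 3*x^2 + 6*y^2, 4*x*z)

For a 0-form f, d f = (∂f/∂x) dx + (∂f/∂y) dy + (∂f/∂z) dz. The components of the vector representation are exactly the entries of grad f in Cartesian coordinates:
  ∂f/∂x = 6*x*y + 2*z^2
  ∂f/∂y = 3*x^2 + 6*y^2
  ∂f/∂z = 4*x*z.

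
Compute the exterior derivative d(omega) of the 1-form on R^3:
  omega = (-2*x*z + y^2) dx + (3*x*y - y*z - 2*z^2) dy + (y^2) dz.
d(omega) = (y) dx ∧ dy + (2*x) dx ∧ dz + (3*y + 4*z) dy ∧ dz

For a 1-form omega = sum_i f_i dx_i, the exterior derivative is
  d(omega) = sum_{i < j} (∂f_j/∂x_i - ∂f_i/∂x_j) dx_i ∧ dx_j.
  coefficient of dx ∧ dy: ∂f_2/∂x - ∂f_1/∂y = ∂(3*x*y - y*z - 2*z^2)/∂x - ∂(-2*x*z + y^2)/∂y = y
  coefficient of dx ∧ dz: ∂f_3/∂x - ∂f_1/∂z = ∂(y^2)/∂x - ∂(-2*x*z + y^2)/∂z = 2*x
  coefficient of dy ∧ dz: ∂f_3/∂y - ∂f_2/∂z = ∂(y^2)/∂y - ∂(3*x*y - y*z - 2*z^2)/∂z = 3*y + 4*z
Assembling: d(omega) = (y) dx ∧ dy + (2*x) dx ∧ dz + (3*y + 4*z) dy ∧ dz.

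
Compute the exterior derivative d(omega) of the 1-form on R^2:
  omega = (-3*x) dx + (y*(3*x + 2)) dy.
d(omega) = (3*y) dx ∧ dy

For a 1-form omega = sum_i f_i dx_i, the exterior derivative is
  d(omega) = sum_{i < j} (∂f_j/∂x_i - ∂f_i/∂x_j) dx_i ∧ dx_j.
  coefficient of dx ∧ dy: ∂f_2/∂x - ∂f_1/∂y = ∂(y*(3*x + 2))/∂x - ∂(-3*x)/∂y = 3*y
Assembling: d(omega) = (3*y) dx ∧ dy.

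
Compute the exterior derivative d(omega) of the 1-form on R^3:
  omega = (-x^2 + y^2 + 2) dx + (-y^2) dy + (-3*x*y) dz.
d(omega) = (-2*y) dx ∧ dy + (-3*y) dx ∧ dz + (-3*x) dy ∧ dz

For a 1-form omega = sum_i f_i dx_i, the exterior derivative is
  d(omega) = sum_{i < j} (∂f_j/∂x_i - ∂f_i/∂x_j) dx_i ∧ dx_j.
  coefficient of dx ∧ dy: ∂f_2/∂x - ∂f_1/∂y = ∂(-y^2)/∂x - ∂(-x^2 + y^2 + 2)/∂y = -2*y
  coefficient of dx ∧ dz: ∂f_3/∂x - ∂f_1/∂z = ∂(-3*x*y)/∂x - ∂(-x^2 + y^2 + 2)/∂z = -3*y
  coefficient of dy ∧ dz: ∂f_3/∂y - ∂f_2/∂z = ∂(-3*x*y)/∂y - ∂(-y^2)/∂z = -3*x
Assembling: d(omega) = (-2*y) dx ∧ dy + (-3*y) dx ∧ dz + (-3*x) dy ∧ dz.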